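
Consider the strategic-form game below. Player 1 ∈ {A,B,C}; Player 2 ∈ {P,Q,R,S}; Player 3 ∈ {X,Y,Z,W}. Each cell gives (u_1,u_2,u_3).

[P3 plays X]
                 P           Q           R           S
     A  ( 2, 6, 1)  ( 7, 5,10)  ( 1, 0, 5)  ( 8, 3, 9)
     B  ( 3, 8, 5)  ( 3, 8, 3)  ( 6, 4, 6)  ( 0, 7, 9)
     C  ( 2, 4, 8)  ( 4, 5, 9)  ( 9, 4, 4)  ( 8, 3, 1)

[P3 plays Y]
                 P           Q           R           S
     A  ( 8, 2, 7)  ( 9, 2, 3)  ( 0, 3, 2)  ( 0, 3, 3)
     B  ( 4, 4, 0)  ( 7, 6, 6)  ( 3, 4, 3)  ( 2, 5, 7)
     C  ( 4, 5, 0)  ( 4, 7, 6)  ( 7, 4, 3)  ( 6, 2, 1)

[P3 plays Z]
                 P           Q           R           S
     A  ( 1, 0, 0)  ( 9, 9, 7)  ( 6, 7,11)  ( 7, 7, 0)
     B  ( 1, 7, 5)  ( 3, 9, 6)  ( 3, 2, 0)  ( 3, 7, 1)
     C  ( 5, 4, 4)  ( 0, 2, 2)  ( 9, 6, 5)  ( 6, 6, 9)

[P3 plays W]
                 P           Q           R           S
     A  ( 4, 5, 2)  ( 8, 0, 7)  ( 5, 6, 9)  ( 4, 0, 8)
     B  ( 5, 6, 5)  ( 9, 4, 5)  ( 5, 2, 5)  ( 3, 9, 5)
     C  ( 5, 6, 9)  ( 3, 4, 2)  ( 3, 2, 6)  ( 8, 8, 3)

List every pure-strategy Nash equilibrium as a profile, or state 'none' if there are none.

PSNE = {(B,P,X)}

(A,P,X): not NE [P1→B gives 3>2; P3→Y gives 7>1]
(A,P,Y): not NE [P2→S gives 3>2]
(A,P,Z): not NE [P1→C gives 5>1; P2→Q gives 9>0; P3→Y gives 7>0]
(A,P,W): not NE [P1→C gives 5>4; P2→R gives 6>5; P3→Y gives 7>2]
(A,Q,X): not NE [P2→P gives 6>5]
(A,Q,Y): not NE [P2→S gives 3>2; P3→X gives 10>3]
(A,Q,Z): not NE [P3→X gives 10>7]
(A,Q,W): not NE [P1→B gives 9>8; P2→R gives 6>0; P3→X gives 10>7]
(A,R,X): not NE [P1→C gives 9>1; P2→P gives 6>0; P3→Z gives 11>5]
(A,R,Y): not NE [P1→C gives 7>0; P3→Z gives 11>2]
(A,R,Z): not NE [P1→C gives 9>6; P2→Q gives 9>7]
(A,R,W): not NE [P3→Z gives 11>9]
(A,S,X): not NE [P2→P gives 6>3]
(A,S,Y): not NE [P1→C gives 6>0; P3→X gives 9>3]
(A,S,Z): not NE [P2→Q gives 9>7; P3→X gives 9>0]
(A,S,W): not NE [P1→C gives 8>4; P2→R gives 6>0; P3→X gives 9>8]
(B,P,X): NE
(B,P,Y): not NE [P1→A gives 8>4; P2→Q gives 6>4; P3→W gives 5>0]
(B,P,Z): not NE [P1→C gives 5>1; P2→Q gives 9>7]
(B,P,W): not NE [P2→S gives 9>6]
(B,Q,X): not NE [P1→A gives 7>3; P3→Z gives 6>3]
(B,Q,Y): not NE [P1→A gives 9>7]
(B,Q,Z): not NE [P1→A gives 9>3]
(B,Q,W): not NE [P2→S gives 9>4; P3→Z gives 6>5]
(B,R,X): not NE [P1→C gives 9>6; P2→Q gives 8>4]
(B,R,Y): not NE [P1→C gives 7>3; P2→Q gives 6>4; P3→X gives 6>3]
(B,R,Z): not NE [P1→C gives 9>3; P2→Q gives 9>2; P3→X gives 6>0]
(B,R,W): not NE [P2→S gives 9>2; P3→X gives 6>5]
(B,S,X): not NE [P1→C gives 8>0; P2→Q gives 8>7]
(B,S,Y): not NE [P1→C gives 6>2; P2→Q gives 6>5; P3→X gives 9>7]
(B,S,Z): not NE [P1→A gives 7>3; P2→Q gives 9>7; P3→X gives 9>1]
(B,S,W): not NE [P1→C gives 8>3; P3→X gives 9>5]
(C,P,X): not NE [P1→B gives 3>2; P2→Q gives 5>4; P3→W gives 9>8]
(C,P,Y): not NE [P1→A gives 8>4; P2→Q gives 7>5; P3→W gives 9>0]
(C,P,Z): not NE [P2→S gives 6>4; P3→W gives 9>4]
(C,P,W): not NE [P2→S gives 8>6]
(C,Q,X): not NE [P1→A gives 7>4]
(C,Q,Y): not NE [P1→A gives 9>4; P3→X gives 9>6]
(C,Q,Z): not NE [P1→A gives 9>0; P2→S gives 6>2; P3→X gives 9>2]
(C,Q,W): not NE [P1→B gives 9>3; P2→S gives 8>4; P3→X gives 9>2]
(C,R,X): not NE [P2→Q gives 5>4; P3→W gives 6>4]
(C,R,Y): not NE [P2→Q gives 7>4; P3→W gives 6>3]
(C,R,Z): not NE [P3→W gives 6>5]
(C,R,W): not NE [P1→B gives 5>3; P2→S gives 8>2]
(C,S,X): not NE [P2→Q gives 5>3; P3→Z gives 9>1]
(C,S,Y): not NE [P2→Q gives 7>2; P3→Z gives 9>1]
(C,S,Z): not NE [P1→A gives 7>6]
(C,S,W): not NE [P3→Z gives 9>3]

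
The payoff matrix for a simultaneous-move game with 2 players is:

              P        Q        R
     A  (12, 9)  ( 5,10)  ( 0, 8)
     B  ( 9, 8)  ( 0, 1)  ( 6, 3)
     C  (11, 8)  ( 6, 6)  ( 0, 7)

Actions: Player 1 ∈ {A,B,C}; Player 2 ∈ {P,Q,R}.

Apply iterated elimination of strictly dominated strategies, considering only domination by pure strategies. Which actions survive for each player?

P2 drop R (P beats it: A:9>8 B:8>3 C:8>7)
P1 drop B (A beats it: P:12>9 Q:5>0)
P1→{A,C} P2→{P,Q}

IESDS → P1:{A,C} P2:{P,Q}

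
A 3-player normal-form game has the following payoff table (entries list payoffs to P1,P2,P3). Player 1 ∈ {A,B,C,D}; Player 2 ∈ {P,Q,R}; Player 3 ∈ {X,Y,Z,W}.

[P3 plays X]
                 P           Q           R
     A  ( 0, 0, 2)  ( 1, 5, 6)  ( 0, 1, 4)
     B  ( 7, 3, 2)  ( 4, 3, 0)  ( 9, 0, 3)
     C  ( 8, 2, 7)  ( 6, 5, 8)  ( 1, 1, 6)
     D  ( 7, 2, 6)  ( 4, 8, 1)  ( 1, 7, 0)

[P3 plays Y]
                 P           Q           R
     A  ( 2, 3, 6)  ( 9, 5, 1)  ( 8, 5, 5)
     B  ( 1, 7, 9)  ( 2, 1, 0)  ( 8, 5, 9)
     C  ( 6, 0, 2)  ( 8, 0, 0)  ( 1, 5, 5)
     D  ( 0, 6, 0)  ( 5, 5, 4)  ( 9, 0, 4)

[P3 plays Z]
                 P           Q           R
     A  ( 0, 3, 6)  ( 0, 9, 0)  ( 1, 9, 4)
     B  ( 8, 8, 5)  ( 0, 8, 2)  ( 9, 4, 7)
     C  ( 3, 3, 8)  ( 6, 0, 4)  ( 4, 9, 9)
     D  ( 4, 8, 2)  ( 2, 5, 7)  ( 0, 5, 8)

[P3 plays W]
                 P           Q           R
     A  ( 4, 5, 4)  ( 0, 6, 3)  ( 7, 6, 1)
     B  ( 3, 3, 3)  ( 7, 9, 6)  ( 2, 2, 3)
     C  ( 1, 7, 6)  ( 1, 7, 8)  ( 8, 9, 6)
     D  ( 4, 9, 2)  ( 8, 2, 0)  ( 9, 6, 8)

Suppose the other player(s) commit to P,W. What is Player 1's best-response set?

BR_1 = {A,D}

u_1(A vs P,W) = 4
u_1(B vs P,W) = 3
u_1(C vs P,W) = 1
u_1(D vs P,W) = 4
max payoff 4 at {A,D}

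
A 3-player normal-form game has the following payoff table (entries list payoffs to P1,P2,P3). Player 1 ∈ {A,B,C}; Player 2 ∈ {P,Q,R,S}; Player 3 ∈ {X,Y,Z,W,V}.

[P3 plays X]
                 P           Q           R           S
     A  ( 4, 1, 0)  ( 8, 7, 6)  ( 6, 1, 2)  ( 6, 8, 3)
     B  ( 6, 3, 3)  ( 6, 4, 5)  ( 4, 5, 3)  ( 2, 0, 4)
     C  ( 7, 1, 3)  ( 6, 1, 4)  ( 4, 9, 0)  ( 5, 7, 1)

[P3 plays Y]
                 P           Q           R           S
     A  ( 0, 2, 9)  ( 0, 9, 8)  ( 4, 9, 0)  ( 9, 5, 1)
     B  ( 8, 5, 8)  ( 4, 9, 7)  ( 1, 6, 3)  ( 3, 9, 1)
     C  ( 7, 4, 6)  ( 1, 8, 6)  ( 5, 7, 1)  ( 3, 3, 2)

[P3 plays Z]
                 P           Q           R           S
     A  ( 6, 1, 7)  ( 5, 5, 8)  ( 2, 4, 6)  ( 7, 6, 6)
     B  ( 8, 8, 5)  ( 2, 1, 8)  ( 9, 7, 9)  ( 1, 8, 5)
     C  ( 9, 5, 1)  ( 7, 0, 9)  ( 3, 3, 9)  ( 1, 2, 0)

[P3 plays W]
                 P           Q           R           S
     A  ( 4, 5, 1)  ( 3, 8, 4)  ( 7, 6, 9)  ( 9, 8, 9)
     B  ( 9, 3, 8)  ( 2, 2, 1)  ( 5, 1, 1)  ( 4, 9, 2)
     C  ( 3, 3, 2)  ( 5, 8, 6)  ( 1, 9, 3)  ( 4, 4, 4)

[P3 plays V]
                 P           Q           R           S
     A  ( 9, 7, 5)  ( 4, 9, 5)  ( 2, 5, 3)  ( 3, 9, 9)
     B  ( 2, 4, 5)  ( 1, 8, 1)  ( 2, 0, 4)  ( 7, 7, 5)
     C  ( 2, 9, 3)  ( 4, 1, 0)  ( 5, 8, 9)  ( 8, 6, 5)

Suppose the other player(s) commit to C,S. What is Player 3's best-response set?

u_3(X vs C,S) = 1
u_3(Y vs C,S) = 2
u_3(Z vs C,S) = 0
u_3(W vs C,S) = 4
u_3(V vs C,S) = 5
max payoff 5 at {V}

BR_3 = {V}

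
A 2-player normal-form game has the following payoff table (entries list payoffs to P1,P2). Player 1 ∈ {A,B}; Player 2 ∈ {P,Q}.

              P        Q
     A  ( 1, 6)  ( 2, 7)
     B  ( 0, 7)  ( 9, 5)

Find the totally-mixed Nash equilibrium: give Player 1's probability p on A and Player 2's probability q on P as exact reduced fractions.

P1 indiff ⇒ q·1+(1-q)·2 = q·0+(1-q)·9 ⇒ q(1) = (1-q)(7) ⇒ q = 7/8
P2 indiff ⇒ p·6+(1-p)·7 = p·7+(1-p)·5 ⇒ p(-1) = (1-p)(-2) ⇒ p = 2/3

p=2/3, q=7/8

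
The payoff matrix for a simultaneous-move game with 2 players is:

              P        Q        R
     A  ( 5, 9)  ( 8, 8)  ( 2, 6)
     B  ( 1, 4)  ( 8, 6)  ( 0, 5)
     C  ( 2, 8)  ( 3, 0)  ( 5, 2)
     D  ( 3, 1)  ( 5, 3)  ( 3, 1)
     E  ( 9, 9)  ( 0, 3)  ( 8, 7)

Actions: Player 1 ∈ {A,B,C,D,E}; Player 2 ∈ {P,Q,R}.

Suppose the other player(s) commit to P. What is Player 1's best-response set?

P1 best: {E}

u_1(A vs P) = 5
u_1(B vs P) = 1
u_1(C vs P) = 2
u_1(D vs P) = 3
u_1(E vs P) = 9
max payoff 9 at {E}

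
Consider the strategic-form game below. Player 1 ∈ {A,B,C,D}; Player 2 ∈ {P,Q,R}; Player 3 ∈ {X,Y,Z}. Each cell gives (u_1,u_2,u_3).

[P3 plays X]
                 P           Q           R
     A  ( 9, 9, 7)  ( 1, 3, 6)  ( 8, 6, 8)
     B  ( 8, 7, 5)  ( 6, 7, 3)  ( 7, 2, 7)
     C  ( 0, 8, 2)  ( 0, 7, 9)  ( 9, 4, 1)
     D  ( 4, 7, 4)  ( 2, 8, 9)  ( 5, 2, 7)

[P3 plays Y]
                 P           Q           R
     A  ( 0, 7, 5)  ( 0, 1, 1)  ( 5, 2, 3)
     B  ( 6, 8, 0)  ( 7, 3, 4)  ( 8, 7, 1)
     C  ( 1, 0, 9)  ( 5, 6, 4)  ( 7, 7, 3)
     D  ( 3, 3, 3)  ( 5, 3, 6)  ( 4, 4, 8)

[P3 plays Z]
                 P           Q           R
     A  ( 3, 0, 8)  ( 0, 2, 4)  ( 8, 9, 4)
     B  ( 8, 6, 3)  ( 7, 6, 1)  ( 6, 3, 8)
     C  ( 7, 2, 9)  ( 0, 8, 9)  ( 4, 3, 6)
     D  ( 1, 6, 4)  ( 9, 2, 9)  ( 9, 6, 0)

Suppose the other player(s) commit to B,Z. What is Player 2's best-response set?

BR_2 = {P,Q}

u_2(P vs B,Z) = 6
u_2(Q vs B,Z) = 6
u_2(R vs B,Z) = 3
max payoff 6 at {P,Q}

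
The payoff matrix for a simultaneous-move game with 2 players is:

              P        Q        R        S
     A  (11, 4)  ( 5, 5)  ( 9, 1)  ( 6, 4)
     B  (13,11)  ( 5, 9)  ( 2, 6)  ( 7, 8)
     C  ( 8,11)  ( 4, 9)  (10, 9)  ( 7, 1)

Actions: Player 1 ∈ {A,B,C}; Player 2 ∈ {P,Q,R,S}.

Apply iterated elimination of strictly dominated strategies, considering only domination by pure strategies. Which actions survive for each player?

P2 drop R (P beats it: A:4>1 B:11>6 C:11>9)
P2 drop S (Q beats it: A:5>4 B:9>8 C:9>1)
P1 drop C (A beats it: P:11>8 Q:5>4)
P1→{A,B} P2→{P,Q}

IESDS → P1:{A,B} P2:{P,Q}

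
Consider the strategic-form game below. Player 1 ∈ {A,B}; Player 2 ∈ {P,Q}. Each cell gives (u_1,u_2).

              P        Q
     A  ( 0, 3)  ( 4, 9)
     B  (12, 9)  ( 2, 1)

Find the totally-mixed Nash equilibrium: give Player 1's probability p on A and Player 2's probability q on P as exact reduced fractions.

P1 indiff ⇒ q·0+(1-q)·4 = q·12+(1-q)·2 ⇒ q(-12) = (1-q)(-2) ⇒ q = 1/7
P2 indiff ⇒ p·3+(1-p)·9 = p·9+(1-p)·1 ⇒ p(-6) = (1-p)(-8) ⇒ p = 4/7

P1 mixes 4/7 on A; P2 mixes 1/7 on P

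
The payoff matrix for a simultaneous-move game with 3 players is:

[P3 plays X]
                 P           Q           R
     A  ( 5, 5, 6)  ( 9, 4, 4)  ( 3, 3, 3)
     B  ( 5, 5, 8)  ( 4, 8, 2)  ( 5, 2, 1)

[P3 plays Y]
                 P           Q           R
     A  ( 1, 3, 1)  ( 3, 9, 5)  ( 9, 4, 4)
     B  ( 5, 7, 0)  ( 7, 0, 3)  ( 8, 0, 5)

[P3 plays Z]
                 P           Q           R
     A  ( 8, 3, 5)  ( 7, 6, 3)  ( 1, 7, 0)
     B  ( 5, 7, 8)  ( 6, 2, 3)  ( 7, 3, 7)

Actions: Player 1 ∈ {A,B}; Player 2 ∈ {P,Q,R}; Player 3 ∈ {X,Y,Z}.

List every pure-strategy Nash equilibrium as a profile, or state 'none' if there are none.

NE set: (A,P,X)

(A,P,X): NE
(A,P,Y): not NE [P1→B gives 5>1; P2→Q gives 9>3; P3→X gives 6>1]
(A,P,Z): not NE [P2→R gives 7>3; P3→X gives 6>5]
(A,Q,X): not NE [P2→P gives 5>4; P3→Y gives 5>4]
(A,Q,Y): not NE [P1→B gives 7>3]
(A,Q,Z): not NE [P2→R gives 7>6; P3→Y gives 5>3]
(A,R,X): not NE [P1→B gives 5>3; P2→P gives 5>3; P3→Y gives 4>3]
(A,R,Y): not NE [P2→Q gives 9>4]
(A,R,Z): not NE [P1→B gives 7>1; P3→Y gives 4>0]
(B,P,X): not NE [P2→Q gives 8>5]
(B,P,Y): not NE [P3→Z gives 8>0]
(B,P,Z): not NE [P1→A gives 8>5]
(B,Q,X): not NE [P1→A gives 9>4; P3→Z gives 3>2]
(B,Q,Y): not NE [P2→P gives 7>0]
(B,Q,Z): not NE [P1→A gives 7>6; P2→P gives 7>2]
(B,R,X): not NE [P2→Q gives 8>2; P3→Z gives 7>1]
(B,R,Y): not NE [P1→A gives 9>8; P2→P gives 7>0; P3→Z gives 7>5]
(B,R,Z): not NE [P2→P gives 7>3]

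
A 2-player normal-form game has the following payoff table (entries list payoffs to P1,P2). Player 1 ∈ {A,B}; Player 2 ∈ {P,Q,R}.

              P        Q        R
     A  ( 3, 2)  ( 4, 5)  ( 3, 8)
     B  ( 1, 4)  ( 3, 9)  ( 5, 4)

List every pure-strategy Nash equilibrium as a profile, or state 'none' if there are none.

(A,P): not NE [P2→R gives 8>2]
(A,Q): not NE [P2→R gives 8>5]
(A,R): not NE [P1→B gives 5>3]
(B,P): not NE [P1→A gives 3>1; P2→Q gives 9>4]
(B,Q): not NE [P1→A gives 4>3]
(B,R): not NE [P2→Q gives 9>4]

PSNE: ∅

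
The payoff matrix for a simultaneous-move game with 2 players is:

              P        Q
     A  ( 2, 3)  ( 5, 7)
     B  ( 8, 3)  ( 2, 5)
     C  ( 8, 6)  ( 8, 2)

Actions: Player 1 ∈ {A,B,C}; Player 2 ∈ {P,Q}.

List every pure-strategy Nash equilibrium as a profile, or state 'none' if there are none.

(A,P): not NE [P1→C gives 8>2; P2→Q gives 7>3]
(A,Q): not NE [P1→C gives 8>5]
(B,P): not NE [P2→Q gives 5>3]
(B,Q): not NE [P1→C gives 8>2]
(C,P): NE
(C,Q): not NE [P2→P gives 6>2]

NE set: (C,P)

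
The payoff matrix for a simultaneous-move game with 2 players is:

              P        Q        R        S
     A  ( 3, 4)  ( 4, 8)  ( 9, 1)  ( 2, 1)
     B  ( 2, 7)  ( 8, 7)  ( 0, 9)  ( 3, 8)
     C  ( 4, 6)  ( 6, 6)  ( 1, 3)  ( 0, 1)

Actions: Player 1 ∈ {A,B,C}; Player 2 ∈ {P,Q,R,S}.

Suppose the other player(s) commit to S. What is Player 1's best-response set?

argmax u_1 = {B}

u_1(A vs S) = 2
u_1(B vs S) = 3
u_1(C vs S) = 0
max payoff 3 at {B}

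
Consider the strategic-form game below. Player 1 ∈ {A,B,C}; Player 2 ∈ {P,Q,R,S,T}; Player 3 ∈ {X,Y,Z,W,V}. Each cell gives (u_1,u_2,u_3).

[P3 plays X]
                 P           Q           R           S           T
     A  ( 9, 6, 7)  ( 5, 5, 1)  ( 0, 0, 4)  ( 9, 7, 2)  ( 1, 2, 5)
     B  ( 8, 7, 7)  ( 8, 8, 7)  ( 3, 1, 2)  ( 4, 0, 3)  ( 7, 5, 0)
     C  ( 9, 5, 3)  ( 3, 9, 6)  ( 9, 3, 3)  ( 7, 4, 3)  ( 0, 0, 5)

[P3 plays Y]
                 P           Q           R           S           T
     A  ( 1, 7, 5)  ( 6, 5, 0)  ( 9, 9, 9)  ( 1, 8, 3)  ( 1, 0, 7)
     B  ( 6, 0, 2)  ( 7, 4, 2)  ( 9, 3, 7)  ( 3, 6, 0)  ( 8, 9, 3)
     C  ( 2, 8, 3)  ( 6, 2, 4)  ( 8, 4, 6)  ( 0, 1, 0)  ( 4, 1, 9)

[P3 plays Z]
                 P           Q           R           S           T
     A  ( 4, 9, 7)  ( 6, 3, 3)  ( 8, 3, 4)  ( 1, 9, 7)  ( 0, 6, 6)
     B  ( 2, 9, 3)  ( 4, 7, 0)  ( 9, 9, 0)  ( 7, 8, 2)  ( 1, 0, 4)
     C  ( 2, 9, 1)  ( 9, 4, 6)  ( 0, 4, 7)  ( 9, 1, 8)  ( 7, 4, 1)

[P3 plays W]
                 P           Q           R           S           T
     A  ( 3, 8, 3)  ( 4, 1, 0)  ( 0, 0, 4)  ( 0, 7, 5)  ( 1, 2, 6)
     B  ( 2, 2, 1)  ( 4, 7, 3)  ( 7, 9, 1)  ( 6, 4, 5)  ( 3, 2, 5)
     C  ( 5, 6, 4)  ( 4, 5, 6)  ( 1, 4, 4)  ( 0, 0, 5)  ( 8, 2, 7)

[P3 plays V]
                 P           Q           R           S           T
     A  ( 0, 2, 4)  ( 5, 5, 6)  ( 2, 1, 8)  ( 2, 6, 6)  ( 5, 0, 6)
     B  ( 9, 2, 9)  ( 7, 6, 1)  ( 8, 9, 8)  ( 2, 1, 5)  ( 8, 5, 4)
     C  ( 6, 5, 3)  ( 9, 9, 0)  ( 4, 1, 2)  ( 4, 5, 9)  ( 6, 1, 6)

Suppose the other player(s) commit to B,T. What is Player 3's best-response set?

u_3(X vs B,T) = 0
u_3(Y vs B,T) = 3
u_3(Z vs B,T) = 4
u_3(W vs B,T) = 5
u_3(V vs B,T) = 4
max payoff 5 at {W}

P3 best: {W}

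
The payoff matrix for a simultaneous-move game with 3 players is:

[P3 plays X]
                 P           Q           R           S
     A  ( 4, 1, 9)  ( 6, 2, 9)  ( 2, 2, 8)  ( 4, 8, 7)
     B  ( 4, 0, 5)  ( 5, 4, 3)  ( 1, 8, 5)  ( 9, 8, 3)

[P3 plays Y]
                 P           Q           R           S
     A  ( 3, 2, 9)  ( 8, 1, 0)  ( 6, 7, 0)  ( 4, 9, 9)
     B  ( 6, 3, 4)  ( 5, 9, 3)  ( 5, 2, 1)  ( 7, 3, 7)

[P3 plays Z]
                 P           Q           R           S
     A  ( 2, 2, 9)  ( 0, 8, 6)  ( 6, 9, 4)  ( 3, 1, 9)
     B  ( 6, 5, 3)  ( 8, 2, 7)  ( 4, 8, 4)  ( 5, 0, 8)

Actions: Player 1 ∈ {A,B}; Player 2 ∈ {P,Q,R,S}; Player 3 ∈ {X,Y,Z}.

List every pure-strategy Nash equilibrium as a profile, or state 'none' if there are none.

(A,P,X): not NE [P2→S gives 8>1]
(A,P,Y): not NE [P1→B gives 6>3; P2→S gives 9>2]
(A,P,Z): not NE [P1→B gives 6>2; P2→R gives 9>2]
(A,Q,X): not NE [P2→S gives 8>2]
(A,Q,Y): not NE [P2→S gives 9>1; P3→X gives 9>0]
(A,Q,Z): not NE [P1→B gives 8>0; P2→R gives 9>8; P3→X gives 9>6]
(A,R,X): not NE [P2→S gives 8>2]
(A,R,Y): not NE [P2→S gives 9>7; P3→X gives 8>0]
(A,R,Z): not NE [P3→X gives 8>4]
(A,S,X): not NE [P1→B gives 9>4; P3→Z gives 9>7]
(A,S,Y): not NE [P1→B gives 7>4]
(A,S,Z): not NE [P1→B gives 5>3; P2→R gives 9>1]
(B,P,X): not NE [P2→S gives 8>0]
(B,P,Y): not NE [P2→Q gives 9>3; P3→X gives 5>4]
(B,P,Z): not NE [P2→R gives 8>5; P3→X gives 5>3]
(B,Q,X): not NE [P1→A gives 6>5; P2→S gives 8>4; P3→Z gives 7>3]
(B,Q,Y): not NE [P1→A gives 8>5; P3→Z gives 7>3]
(B,Q,Z): not NE [P2→R gives 8>2]
(B,R,X): not NE [P1→A gives 2>1]
(B,R,Y): not NE [P1→A gives 6>5; P2→Q gives 9>2; P3→X gives 5>1]
(B,R,Z): not NE [P1→A gives 6>4; P3→X gives 5>4]
(B,S,X): not NE [P3→Z gives 8>3]
(B,S,Y): not NE [P2→Q gives 9>3; P3→Z gives 8>7]
(B,S,Z): not NE [P2→R gives 8>0]

PSNE: ∅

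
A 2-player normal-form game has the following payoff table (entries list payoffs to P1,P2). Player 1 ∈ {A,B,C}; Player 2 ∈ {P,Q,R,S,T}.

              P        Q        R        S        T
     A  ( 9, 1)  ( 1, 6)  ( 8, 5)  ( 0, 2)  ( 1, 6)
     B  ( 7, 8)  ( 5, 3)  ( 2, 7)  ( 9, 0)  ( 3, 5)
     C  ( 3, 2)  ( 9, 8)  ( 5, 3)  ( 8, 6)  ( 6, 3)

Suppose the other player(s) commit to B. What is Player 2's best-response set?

P2 best: {P}

u_2(P vs B) = 8
u_2(Q vs B) = 3
u_2(R vs B) = 7
u_2(S vs B) = 0
u_2(T vs B) = 5
max payoff 8 at {P}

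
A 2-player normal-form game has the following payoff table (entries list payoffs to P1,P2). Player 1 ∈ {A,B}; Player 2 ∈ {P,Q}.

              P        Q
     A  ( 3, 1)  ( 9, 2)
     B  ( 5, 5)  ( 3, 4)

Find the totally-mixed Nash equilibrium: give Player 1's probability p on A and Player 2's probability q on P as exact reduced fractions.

p=1/2, q=3/4

P1 indiff ⇒ q·3+(1-q)·9 = q·5+(1-q)·3 ⇒ q(-2) = (1-q)(-6) ⇒ q = 3/4
P2 indiff ⇒ p·1+(1-p)·5 = p·2+(1-p)·4 ⇒ p(-1) = (1-p)(-1) ⇒ p = 1/2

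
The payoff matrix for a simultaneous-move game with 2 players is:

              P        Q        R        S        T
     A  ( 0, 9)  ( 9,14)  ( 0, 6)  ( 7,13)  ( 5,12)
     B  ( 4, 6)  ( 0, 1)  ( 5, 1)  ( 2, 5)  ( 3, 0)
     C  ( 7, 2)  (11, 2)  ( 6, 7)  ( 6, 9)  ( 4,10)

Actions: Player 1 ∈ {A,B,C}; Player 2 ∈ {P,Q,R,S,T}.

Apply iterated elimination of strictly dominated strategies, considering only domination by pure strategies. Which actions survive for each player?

Remaining: P1:{A,C} P2:{Q,S,T}

P1 drop B (C beats it: P:7>4 Q:11>0 R:6>5 S:6>2 T:4>3)
P2 drop P (S beats it: A:13>9 C:9>2)
P2 drop R (S beats it: A:13>6 C:9>7)
P1→{A,C} P2→{Q,S,T}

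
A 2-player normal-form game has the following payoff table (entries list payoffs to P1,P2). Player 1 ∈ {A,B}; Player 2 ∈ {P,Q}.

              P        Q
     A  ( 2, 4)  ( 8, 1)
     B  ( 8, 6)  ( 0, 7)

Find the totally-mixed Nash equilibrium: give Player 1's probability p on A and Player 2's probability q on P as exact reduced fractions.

P1 mixes 1/4 on A; P2 mixes 4/7 on P

P1 indiff ⇒ q·2+(1-q)·8 = q·8+(1-q)·0 ⇒ q(-6) = (1-q)(-8) ⇒ q = 4/7
P2 indiff ⇒ p·4+(1-p)·6 = p·1+(1-p)·7 ⇒ p(3) = (1-p)(1) ⇒ p = 1/4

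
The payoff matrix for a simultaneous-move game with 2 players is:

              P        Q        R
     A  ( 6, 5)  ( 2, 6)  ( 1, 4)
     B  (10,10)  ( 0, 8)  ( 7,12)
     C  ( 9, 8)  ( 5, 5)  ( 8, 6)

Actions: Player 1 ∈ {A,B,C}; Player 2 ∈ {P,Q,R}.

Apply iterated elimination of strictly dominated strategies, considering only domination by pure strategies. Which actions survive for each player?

P1 drop A (C beats it: P:9>6 Q:5>2 R:8>1)
P2 drop Q (P beats it: B:10>8 C:8>5)
P1→{B,C} P2→{P,R}

IESDS → P1:{B,C} P2:{P,R}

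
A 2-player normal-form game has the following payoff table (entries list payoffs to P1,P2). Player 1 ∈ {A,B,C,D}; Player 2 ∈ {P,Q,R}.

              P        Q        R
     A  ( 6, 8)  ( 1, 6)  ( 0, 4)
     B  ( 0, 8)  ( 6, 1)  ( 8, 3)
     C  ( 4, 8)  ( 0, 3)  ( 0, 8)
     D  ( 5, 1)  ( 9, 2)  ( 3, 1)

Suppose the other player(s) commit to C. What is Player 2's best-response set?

argmax u_2 = {P,R}

u_2(P vs C) = 8
u_2(Q vs C) = 3
u_2(R vs C) = 8
max payoff 8 at {P,R}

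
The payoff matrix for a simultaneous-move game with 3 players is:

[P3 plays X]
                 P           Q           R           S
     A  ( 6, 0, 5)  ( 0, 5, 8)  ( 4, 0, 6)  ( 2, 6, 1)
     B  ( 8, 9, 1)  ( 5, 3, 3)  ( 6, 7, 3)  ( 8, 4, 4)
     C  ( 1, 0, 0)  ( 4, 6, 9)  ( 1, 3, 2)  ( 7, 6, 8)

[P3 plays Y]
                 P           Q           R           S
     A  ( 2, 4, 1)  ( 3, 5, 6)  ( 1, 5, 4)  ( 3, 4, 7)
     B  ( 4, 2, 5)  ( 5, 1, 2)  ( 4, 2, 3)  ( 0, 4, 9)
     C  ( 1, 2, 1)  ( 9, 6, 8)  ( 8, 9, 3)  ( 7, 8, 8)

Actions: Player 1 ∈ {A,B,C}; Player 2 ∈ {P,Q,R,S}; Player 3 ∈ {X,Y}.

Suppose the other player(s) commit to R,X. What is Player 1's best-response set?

BR_1 = {B}

u_1(A vs R,X) = 4
u_1(B vs R,X) = 6
u_1(C vs R,X) = 1
max payoff 6 at {B}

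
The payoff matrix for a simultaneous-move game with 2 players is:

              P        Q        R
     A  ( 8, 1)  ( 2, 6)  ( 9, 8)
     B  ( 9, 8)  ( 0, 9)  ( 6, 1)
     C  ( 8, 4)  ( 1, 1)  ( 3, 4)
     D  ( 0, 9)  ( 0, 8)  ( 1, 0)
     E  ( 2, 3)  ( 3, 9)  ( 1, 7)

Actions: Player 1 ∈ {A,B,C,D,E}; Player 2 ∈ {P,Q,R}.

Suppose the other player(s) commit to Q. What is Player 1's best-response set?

BR_1 = {E}

u_1(A vs Q) = 2
u_1(B vs Q) = 0
u_1(C vs Q) = 1
u_1(D vs Q) = 0
u_1(E vs Q) = 3
max payoff 3 at {E}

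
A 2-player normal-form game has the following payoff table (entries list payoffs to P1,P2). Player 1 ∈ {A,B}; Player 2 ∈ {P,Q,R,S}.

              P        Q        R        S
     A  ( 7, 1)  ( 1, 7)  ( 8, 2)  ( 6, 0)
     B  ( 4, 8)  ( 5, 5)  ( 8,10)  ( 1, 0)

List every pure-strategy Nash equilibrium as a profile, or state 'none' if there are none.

(A,P): not NE [P2→Q gives 7>1]
(A,Q): not NE [P1→B gives 5>1]
(A,R): not NE [P2→Q gives 7>2]
(A,S): not NE [P2→Q gives 7>0]
(B,P): not NE [P1→A gives 7>4; P2→R gives 10>8]
(B,Q): not NE [P2→R gives 10>5]
(B,R): NE
(B,S): not NE [P1→A gives 6>1; P2→R gives 10>0]

PSNE = {(B,R)}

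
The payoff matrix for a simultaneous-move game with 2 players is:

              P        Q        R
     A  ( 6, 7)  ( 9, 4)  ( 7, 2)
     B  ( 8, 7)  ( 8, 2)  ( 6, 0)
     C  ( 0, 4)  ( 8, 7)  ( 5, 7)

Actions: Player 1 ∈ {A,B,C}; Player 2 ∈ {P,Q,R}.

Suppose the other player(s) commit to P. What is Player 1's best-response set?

u_1(A vs P) = 6
u_1(B vs P) = 8
u_1(C vs P) = 0
max payoff 8 at {B}

BR_1 = {B}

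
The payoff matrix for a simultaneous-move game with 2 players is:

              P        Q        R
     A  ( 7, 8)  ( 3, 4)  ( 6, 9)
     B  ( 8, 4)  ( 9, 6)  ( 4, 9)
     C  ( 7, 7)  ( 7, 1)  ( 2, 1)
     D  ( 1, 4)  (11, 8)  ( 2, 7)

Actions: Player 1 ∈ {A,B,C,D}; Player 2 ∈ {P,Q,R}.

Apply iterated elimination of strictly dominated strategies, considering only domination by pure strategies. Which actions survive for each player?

P1 drop C (B beats it: P:8>7 Q:9>7 R:4>2)
P2 drop P (R beats it: A:9>8 B:9>4 D:7>4)
P1→{A,B,D} P2→{Q,R}

IESDS → P1:{A,B,D} P2:{Q,R}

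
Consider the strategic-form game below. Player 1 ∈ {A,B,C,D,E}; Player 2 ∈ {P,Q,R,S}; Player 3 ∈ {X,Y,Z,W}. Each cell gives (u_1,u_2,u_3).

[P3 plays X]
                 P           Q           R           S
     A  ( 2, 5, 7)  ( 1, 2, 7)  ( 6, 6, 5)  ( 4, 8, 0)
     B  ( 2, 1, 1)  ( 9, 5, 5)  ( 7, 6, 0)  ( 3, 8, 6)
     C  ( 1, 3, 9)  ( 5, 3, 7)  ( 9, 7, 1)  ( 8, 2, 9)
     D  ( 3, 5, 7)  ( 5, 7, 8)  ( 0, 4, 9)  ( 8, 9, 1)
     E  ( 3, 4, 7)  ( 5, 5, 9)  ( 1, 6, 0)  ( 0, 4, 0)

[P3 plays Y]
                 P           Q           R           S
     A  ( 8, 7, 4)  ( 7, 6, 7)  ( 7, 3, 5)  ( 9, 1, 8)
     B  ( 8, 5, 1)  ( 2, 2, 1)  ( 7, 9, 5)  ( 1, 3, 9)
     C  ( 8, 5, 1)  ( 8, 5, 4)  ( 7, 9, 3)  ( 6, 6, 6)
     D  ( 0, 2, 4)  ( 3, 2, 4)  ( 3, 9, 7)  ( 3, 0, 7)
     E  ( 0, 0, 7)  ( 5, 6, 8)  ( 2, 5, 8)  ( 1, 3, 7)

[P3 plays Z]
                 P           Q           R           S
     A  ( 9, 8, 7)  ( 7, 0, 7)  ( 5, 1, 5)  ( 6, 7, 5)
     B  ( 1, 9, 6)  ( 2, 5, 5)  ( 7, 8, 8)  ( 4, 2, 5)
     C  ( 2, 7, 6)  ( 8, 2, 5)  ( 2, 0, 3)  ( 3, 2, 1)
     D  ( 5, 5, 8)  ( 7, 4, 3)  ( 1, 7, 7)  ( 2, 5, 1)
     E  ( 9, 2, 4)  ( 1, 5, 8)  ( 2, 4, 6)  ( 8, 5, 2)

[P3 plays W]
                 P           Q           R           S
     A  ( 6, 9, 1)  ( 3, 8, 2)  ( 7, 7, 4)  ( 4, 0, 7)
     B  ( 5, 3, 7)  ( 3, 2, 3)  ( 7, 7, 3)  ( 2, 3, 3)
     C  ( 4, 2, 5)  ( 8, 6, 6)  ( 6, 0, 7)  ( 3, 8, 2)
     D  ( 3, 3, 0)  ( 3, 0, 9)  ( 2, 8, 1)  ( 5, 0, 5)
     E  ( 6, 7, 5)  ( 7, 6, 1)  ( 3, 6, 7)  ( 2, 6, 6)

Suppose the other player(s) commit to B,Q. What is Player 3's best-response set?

u_3(X vs B,Q) = 5
u_3(Y vs B,Q) = 1
u_3(Z vs B,Q) = 5
u_3(W vs B,Q) = 3
max payoff 5 at {X,Z}

argmax u_3 = {X,Z}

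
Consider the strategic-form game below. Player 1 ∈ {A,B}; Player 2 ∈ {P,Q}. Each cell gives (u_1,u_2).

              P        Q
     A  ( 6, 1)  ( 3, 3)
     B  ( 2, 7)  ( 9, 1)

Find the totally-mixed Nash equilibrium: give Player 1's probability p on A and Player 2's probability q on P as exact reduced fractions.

P1 indiff ⇒ q·6+(1-q)·3 = q·2+(1-q)·9 ⇒ q(4) = (1-q)(6) ⇒ q = 3/5
P2 indiff ⇒ p·1+(1-p)·7 = p·3+(1-p)·1 ⇒ p(-2) = (1-p)(-6) ⇒ p = 3/4

p=3/4, q=3/5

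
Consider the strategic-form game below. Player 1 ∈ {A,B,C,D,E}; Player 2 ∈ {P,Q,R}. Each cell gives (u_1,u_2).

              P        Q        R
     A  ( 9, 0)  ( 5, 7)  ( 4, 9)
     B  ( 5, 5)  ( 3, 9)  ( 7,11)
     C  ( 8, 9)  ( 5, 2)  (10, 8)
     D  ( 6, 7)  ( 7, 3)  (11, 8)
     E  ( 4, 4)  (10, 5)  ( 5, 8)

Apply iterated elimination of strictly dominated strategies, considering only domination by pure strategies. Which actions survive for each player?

IESDS → P1:{A,C,D} P2:{P,R}

P1 drop B (C beats it: P:8>5 Q:5>3 R:10>7)
P2 drop Q (R beats it: A:9>7 C:8>2 D:8>3 E:8>5)
P1 drop E (C beats it: P:8>4 R:10>5)
P1→{A,C,D} P2→{P,R}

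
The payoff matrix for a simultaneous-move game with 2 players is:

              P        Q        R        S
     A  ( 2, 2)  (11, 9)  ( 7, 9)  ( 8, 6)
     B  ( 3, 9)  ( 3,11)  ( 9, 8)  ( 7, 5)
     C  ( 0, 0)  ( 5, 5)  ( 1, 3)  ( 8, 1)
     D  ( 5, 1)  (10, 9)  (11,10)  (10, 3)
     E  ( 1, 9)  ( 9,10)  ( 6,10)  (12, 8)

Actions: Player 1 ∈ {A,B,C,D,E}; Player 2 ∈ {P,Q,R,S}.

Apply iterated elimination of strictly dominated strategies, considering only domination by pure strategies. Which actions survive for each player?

Remaining: P1:{A,D} P2:{Q,R}

P1 drop B (D beats it: P:5>3 Q:10>3 R:11>9 S:10>7)
P1 drop C (D beats it: P:5>0 Q:10>5 R:11>1 S:10>8)
P2 drop P (Q beats it: A:9>2 D:9>1 E:10>9)
P2 drop S (Q beats it: A:9>6 D:9>3 E:10>8)
P1 drop E (A beats it: Q:11>9 R:7>6)
P1→{A,D} P2→{Q,R}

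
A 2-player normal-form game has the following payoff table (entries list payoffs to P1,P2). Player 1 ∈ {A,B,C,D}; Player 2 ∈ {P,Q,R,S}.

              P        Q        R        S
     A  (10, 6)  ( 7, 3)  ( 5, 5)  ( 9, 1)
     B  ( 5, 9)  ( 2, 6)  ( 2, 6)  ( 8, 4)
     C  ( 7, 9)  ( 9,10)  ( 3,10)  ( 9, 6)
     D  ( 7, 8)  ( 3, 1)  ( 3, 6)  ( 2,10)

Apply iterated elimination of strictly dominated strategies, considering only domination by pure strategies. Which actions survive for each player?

Survivors P1:{A,C} P2:{P,Q,R}

P1 drop B (A beats it: P:10>5 Q:7>2 R:5>2 S:9>8)
P1 drop D (A beats it: P:10>7 Q:7>3 R:5>3 S:9>2)
P2 drop S (P beats it: A:6>1 C:9>6)
P1→{A,C} P2→{P,Q,R}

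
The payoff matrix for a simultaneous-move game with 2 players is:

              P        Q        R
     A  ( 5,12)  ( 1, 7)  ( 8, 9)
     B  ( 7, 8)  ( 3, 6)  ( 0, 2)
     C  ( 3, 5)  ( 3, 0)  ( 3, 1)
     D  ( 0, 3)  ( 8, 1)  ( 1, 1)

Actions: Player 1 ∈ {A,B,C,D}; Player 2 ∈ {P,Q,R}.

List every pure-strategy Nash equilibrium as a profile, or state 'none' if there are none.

(A,P): not NE [P1→B gives 7>5]
(A,Q): not NE [P1→D gives 8>1; P2→P gives 12>7]
(A,R): not NE [P2→P gives 12>9]
(B,P): NE
(B,Q): not NE [P1→D gives 8>3; P2→P gives 8>6]
(B,R): not NE [P1→A gives 8>0; P2→P gives 8>2]
(C,P): not NE [P1→B gives 7>3]
(C,Q): not NE [P1→D gives 8>3; P2→P gives 5>0]
(C,R): not NE [P1→A gives 8>3; P2→P gives 5>1]
(D,P): not NE [P1→B gives 7>0]
(D,Q): not NE [P2→P gives 3>1]
(D,R): not NE [P1→A gives 8>1; P2→P gives 3>1]

NE set: (B,P)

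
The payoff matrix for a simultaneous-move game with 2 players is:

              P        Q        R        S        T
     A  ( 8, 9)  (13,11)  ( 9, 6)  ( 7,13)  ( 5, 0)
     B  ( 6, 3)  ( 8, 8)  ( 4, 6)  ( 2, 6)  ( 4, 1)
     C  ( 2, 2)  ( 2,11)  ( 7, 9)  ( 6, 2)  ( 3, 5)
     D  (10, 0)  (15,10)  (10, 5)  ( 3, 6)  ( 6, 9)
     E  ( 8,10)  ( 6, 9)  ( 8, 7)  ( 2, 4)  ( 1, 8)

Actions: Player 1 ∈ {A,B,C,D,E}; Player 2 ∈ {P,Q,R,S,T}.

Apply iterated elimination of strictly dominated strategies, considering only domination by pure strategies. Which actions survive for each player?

Survivors P1:{A,D} P2:{Q,S}

P1 drop B (A beats it: P:8>6 Q:13>8 R:9>4 S:7>2 T:5>4)
P1 drop C (A beats it: P:8>2 Q:13>2 R:9>7 S:7>6 T:5>3)
P1 drop E (D beats it: P:10>8 Q:15>6 R:10>8 S:3>2 T:6>1)
P2 drop P (Q beats it: A:11>9 D:10>0)
P2 drop R (Q beats it: A:11>6 D:10>5)
P2 drop T (Q beats it: A:11>0 D:10>9)
P1→{A,D} P2→{Q,S}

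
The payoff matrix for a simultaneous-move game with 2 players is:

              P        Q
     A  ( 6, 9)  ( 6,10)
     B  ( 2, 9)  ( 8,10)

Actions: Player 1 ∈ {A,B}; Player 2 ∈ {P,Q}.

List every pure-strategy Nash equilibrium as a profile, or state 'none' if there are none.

(A,P): not NE [P2→Q gives 10>9]
(A,Q): not NE [P1→B gives 8>6]
(B,P): not NE [P1→A gives 6>2; P2→Q gives 10>9]
(B,Q): NE

Nash profiles: (B,Q)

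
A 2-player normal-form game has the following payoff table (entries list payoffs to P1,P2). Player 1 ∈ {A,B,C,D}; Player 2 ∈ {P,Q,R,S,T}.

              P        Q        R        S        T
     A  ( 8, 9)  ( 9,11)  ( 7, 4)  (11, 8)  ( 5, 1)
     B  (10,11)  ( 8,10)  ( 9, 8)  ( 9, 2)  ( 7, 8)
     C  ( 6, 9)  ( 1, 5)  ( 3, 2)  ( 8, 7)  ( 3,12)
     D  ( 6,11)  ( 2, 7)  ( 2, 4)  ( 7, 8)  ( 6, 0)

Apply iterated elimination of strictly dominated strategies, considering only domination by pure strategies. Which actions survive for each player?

P1 drop C (A beats it: P:8>6 Q:9>1 R:7>3 S:11>8 T:5>3)
P1 drop D (B beats it: P:10>6 Q:8>2 R:9>2 S:9>7 T:7>6)
P2 drop R (P beats it: A:9>4 B:11>8)
P2 drop S (P beats it: A:9>8 B:11>2)
P2 drop T (P beats it: A:9>1 B:11>8)
P1→{A,B} P2→{P,Q}

IESDS → P1:{A,B} P2:{P,Q}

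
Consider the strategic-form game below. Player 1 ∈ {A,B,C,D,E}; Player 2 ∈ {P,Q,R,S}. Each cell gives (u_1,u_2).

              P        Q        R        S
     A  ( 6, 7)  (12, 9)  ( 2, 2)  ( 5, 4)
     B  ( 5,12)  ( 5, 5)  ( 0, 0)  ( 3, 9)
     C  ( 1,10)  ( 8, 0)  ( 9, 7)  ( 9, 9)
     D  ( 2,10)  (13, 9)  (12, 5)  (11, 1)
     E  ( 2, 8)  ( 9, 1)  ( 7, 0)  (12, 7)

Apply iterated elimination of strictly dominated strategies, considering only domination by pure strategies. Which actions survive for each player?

Survivors P1:{A,D} P2:{P,Q}

P1 drop B (A beats it: P:6>5 Q:12>5 R:2>0 S:5>3)
P1 drop C (D beats it: P:2>1 Q:13>8 R:12>9 S:11>9)
P2 drop R (P beats it: A:7>2 D:10>5 E:8>0)
P2 drop S (P beats it: A:7>4 D:10>1 E:8>7)
P1 drop E (A beats it: P:6>2 Q:12>9)
P1→{A,D} P2→{P,Q}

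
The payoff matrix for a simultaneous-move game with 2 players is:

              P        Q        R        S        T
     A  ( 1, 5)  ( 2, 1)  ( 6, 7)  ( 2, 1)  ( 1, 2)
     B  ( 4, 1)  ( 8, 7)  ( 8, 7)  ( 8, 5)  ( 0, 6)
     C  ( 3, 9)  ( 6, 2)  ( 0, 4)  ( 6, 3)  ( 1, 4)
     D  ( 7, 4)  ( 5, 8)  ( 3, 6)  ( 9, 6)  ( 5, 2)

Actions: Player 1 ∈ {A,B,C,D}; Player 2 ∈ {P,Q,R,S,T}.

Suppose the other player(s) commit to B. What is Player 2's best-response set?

argmax u_2 = {Q,R}

u_2(P vs B) = 1
u_2(Q vs B) = 7
u_2(R vs B) = 7
u_2(S vs B) = 5
u_2(T vs B) = 6
max payoff 7 at {Q,R}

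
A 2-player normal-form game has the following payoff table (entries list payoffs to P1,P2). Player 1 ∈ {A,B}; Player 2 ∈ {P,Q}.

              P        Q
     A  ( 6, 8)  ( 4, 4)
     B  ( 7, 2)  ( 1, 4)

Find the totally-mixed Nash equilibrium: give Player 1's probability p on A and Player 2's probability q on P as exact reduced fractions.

P1 mixes 1/3 on A; P2 mixes 3/4 on P

P1 indiff ⇒ q·6+(1-q)·4 = q·7+(1-q)·1 ⇒ q(-1) = (1-q)(-3) ⇒ q = 3/4
P2 indiff ⇒ p·8+(1-p)·2 = p·4+(1-p)·4 ⇒ p(4) = (1-p)(2) ⇒ p = 1/3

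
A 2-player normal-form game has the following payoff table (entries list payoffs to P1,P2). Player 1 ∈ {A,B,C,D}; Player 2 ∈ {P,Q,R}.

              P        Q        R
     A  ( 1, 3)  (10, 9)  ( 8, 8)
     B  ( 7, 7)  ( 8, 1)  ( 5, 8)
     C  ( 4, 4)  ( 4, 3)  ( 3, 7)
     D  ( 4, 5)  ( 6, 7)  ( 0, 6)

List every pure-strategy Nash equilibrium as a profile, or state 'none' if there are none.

(A,P): not NE [P1→B gives 7>1; P2→Q gives 9>3]
(A,Q): NE
(A,R): not NE [P2→Q gives 9>8]
(B,P): not NE [P2→R gives 8>7]
(B,Q): not NE [P1→A gives 10>8; P2→R gives 8>1]
(B,R): not NE [P1→A gives 8>5]
(C,P): not NE [P1→B gives 7>4; P2→R gives 7>4]
(C,Q): not NE [P1→A gives 10>4; P2→R gives 7>3]
(C,R): not NE [P1→A gives 8>3]
(D,P): not NE [P1→B gives 7>4; P2→Q gives 7>5]
(D,Q): not NE [P1→A gives 10>6]
(D,R): not NE [P1→A gives 8>0; P2→Q gives 7>6]

NE set: (A,Q)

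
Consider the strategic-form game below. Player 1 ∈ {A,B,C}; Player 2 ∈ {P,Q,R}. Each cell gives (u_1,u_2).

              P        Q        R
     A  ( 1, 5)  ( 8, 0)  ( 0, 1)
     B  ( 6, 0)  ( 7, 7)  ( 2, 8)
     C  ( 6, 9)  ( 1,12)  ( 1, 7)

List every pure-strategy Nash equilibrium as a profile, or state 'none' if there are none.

(A,P): not NE [P1→C gives 6>1]
(A,Q): not NE [P2→P gives 5>0]
(A,R): not NE [P1→B gives 2>0; P2→P gives 5>1]
(B,P): not NE [P2→R gives 8>0]
(B,Q): not NE [P1→A gives 8>7; P2→R gives 8>7]
(B,R): NE
(C,P): not NE [P2→Q gives 12>9]
(C,Q): not NE [P1→A gives 8>1]
(C,R): not NE [P1→B gives 2>1; P2→Q gives 12>7]

PSNE = {(B,R)}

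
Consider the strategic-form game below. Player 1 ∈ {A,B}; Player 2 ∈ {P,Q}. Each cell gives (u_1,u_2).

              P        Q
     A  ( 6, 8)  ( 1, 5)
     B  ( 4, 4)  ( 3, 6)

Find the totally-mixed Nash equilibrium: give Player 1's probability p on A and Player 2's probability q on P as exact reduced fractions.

p=2/5, q=1/2

P1 indiff ⇒ q·6+(1-q)·1 = q·4+(1-q)·3 ⇒ q(2) = (1-q)(2) ⇒ q = 1/2
P2 indiff ⇒ p·8+(1-p)·4 = p·5+(1-p)·6 ⇒ p(3) = (1-p)(2) ⇒ p = 2/5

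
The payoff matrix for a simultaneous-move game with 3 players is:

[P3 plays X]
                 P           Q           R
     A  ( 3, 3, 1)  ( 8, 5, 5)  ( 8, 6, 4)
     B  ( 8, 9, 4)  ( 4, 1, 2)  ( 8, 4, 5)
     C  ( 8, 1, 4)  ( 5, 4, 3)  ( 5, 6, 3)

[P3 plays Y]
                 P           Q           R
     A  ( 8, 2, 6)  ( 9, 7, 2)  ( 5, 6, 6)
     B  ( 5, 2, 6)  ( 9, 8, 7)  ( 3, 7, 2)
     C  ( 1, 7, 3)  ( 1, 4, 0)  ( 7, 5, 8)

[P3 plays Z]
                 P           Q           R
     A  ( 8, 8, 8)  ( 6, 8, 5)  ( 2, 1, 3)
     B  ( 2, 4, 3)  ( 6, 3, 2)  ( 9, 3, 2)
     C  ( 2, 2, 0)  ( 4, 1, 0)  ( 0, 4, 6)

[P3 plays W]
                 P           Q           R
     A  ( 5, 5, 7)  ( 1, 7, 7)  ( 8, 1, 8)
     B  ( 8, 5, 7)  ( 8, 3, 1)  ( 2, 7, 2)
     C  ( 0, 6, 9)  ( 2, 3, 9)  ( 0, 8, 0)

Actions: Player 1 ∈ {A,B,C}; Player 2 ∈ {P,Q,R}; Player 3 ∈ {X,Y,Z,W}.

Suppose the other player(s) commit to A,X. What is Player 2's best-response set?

P2 best: {R}

u_2(P vs A,X) = 3
u_2(Q vs A,X) = 5
u_2(R vs A,X) = 6
max payoff 6 at {R}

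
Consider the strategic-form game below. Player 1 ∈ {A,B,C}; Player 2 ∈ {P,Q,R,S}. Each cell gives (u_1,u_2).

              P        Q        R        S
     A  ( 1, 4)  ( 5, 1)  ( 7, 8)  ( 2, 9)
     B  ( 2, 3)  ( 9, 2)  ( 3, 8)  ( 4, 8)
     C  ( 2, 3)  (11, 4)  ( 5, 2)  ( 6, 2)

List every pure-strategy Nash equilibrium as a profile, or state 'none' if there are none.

Nash profiles: (C,Q)

(A,P): not NE [P1→C gives 2>1; P2→S gives 9>4]
(A,Q): not NE [P1→C gives 11>5; P2→S gives 9>1]
(A,R): not NE [P2→S gives 9>8]
(A,S): not NE [P1→C gives 6>2]
(B,P): not NE [P2→S gives 8>3]
(B,Q): not NE [P1→C gives 11>9; P2→S gives 8>2]
(B,R): not NE [P1→A gives 7>3]
(B,S): not NE [P1→C gives 6>4]
(C,P): not NE [P2→Q gives 4>3]
(C,Q): NE
(C,R): not NE [P1→A gives 7>5; P2→Q gives 4>2]
(C,S): not NE [P2→Q gives 4>2]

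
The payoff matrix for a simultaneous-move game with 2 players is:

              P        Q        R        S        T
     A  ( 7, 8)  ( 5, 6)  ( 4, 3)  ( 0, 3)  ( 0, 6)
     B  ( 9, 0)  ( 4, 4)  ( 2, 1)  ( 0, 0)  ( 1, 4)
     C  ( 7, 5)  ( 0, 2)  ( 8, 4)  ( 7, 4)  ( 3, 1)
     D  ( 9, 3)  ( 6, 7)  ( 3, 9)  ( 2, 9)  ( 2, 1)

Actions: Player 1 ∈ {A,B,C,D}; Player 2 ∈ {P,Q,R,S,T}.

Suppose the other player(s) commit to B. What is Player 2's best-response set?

P2 best: {Q,T}

u_2(P vs B) = 0
u_2(Q vs B) = 4
u_2(R vs B) = 1
u_2(S vs B) = 0
u_2(T vs B) = 4
max payoff 4 at {Q,T}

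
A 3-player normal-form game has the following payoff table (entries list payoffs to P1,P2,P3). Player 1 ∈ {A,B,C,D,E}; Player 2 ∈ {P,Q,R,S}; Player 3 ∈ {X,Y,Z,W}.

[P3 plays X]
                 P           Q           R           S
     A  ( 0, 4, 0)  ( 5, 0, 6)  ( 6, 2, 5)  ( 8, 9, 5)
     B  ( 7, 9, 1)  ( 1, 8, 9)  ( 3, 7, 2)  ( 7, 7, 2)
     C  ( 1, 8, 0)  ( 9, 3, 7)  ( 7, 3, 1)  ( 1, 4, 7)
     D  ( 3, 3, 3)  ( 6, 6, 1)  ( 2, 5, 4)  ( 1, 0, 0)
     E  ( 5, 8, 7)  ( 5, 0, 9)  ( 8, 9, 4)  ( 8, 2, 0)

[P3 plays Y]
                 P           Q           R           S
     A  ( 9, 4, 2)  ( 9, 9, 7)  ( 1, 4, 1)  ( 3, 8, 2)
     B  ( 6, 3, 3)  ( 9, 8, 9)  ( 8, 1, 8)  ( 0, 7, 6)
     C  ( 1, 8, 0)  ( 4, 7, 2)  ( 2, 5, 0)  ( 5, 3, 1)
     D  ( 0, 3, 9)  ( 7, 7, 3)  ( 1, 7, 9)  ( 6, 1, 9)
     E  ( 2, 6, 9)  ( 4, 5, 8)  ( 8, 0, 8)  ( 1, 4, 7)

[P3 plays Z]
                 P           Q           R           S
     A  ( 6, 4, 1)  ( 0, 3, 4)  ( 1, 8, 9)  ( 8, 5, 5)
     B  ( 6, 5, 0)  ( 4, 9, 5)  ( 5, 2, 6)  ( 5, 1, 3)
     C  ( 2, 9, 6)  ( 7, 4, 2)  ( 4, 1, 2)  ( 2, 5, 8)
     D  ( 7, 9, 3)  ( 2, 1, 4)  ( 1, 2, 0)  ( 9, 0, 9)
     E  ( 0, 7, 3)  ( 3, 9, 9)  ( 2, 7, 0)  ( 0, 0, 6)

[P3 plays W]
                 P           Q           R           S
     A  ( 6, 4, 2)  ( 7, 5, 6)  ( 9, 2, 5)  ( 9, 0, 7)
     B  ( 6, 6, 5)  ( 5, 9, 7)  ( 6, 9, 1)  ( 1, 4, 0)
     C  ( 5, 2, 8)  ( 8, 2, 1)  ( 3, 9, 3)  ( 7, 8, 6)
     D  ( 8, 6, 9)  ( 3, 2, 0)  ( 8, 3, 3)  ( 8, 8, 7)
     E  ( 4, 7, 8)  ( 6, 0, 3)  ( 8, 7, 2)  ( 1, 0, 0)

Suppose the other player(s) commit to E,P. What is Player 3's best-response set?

u_3(X vs E,P) = 7
u_3(Y vs E,P) = 9
u_3(Z vs E,P) = 3
u_3(W vs E,P) = 8
max payoff 9 at {Y}

BR_3 = {Y}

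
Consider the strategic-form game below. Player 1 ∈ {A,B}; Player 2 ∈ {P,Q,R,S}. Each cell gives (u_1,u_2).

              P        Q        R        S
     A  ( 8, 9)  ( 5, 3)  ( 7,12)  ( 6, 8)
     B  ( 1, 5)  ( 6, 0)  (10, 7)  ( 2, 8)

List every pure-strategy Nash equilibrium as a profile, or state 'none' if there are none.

(A,P): not NE [P2→R gives 12>9]
(A,Q): not NE [P1→B gives 6>5; P2→R gives 12>3]
(A,R): not NE [P1→B gives 10>7]
(A,S): not NE [P2→R gives 12>8]
(B,P): not NE [P1→A gives 8>1; P2→S gives 8>5]
(B,Q): not NE [P2→S gives 8>0]
(B,R): not NE [P2→S gives 8>7]
(B,S): not NE [P1→A gives 6>2]

Equilibria: none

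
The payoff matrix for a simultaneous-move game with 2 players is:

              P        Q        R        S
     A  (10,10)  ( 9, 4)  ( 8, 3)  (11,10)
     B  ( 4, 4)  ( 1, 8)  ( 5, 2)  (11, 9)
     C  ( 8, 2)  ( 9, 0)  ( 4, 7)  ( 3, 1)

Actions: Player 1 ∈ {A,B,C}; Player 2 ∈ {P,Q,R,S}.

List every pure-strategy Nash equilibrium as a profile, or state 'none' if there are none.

(A,P): NE
(A,Q): not NE [P2→S gives 10>4]
(A,R): not NE [P2→S gives 10>3]
(A,S): NE
(B,P): not NE [P1→A gives 10>4; P2→S gives 9>4]
(B,Q): not NE [P1→C gives 9>1; P2→S gives 9>8]
(B,R): not NE [P1→A gives 8>5; P2→S gives 9>2]
(B,S): NE
(C,P): not NE [P1→A gives 10>8; P2→R gives 7>2]
(C,Q): not NE [P2→R gives 7>0]
(C,R): not NE [P1→A gives 8>4]
(C,S): not NE [P1→B gives 11>3; P2→R gives 7>1]

Nash profiles: (A,P), (A,S), (B,S)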